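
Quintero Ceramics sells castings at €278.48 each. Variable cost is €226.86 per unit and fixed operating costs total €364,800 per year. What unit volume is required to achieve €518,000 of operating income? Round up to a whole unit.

17,102 castings

Contribution margin per unit = €278.48 − €226.86 = €51.62.
Need Q such that Q × €51.62 − €364,800 = €518,000, i.e. Q = €882,800 / €51.62 = 17,101.90 → 17,102.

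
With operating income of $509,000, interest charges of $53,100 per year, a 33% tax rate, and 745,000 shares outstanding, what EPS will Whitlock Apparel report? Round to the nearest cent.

Pre-tax income = $509,000 − $53,100.00 = $455,900.00.
After tax at 33%: net income = $455,900.00 × 0.67 = $305,453.00.
Per share: $305,453.00 / 745,000 shares = $0.41.

$0.41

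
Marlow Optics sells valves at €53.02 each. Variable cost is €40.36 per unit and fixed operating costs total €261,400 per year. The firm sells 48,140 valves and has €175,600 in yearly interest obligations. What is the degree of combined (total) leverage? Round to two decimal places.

At 48,140 units, contribution = 48,140 × €12.66 = €609,452.40.
Subtracting fixed costs: EBIT = €609,452.40 − €261,400 = €348,052.40. Interest = €175,600.00.
DOL = €609,452.40 ÷ €348,052.40 = 1.7510; DFL = €348,052.40 ÷ €172,452.40 = 2.0183.
Combined leverage = 1.7510 × 2.0183 = 3.5340.

3.53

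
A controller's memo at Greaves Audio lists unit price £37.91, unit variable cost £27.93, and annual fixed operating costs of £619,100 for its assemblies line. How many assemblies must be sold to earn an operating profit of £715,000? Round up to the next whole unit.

133,678 assemblies

Each unit contributes £37.91 − £27.93 = £9.98.
Need Q such that Q × £9.98 − £619,100 = £715,000, i.e. Q = £1,334,100 / £9.98 = 133,677.35 → 133,678.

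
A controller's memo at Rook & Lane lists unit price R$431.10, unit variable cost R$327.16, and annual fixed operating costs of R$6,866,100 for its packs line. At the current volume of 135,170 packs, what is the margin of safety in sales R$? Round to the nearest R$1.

R$29,794,053

Contribution margin per unit = R$431.10 − R$327.16 = R$103.94. Break-even units = R$6,866,100 ÷ R$103.94 = 66,058.30; break-even revenue = 66,058.30 × R$431.10 = R$28,477,734.37.
Current sales = 135,170 × R$431.10 = R$58,271,787.00.
Margin of safety = R$58,271,787.00 − R$28,477,734.37 = R$29,794,053.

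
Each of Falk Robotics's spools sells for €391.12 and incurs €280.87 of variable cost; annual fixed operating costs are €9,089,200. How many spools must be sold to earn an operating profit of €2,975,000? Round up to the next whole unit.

109,426 spools

Contribution margin per unit = €391.12 − €280.87 = €110.25.
Need Q such that Q × €110.25 − €9,089,200 = €2,975,000, i.e. Q = €12,064,200 / €110.25 = 109,425.85 → 109,426.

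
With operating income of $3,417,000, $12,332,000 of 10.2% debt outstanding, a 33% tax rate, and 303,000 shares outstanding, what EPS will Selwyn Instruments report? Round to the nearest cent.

Interest = $1,257,864.00, so EBT = $3,417,000 − $1,257,864.00 = $2,159,136.00.
After tax at 33%: net income = $2,159,136.00 × 0.67 = $1,446,621.12.
Per share: $1,446,621.12 / 303,000 shares = $4.77.

$4.77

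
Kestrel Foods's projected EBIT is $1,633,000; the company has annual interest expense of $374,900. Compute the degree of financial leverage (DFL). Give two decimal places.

1.30

Interest = $374,900.00.
DFL = EBIT ÷ (EBIT − I) = $1,633,000 ÷ ($1,633,000 − $374,900.00) = $1,633,000 ÷ $1,258,100.00 = 1.2980.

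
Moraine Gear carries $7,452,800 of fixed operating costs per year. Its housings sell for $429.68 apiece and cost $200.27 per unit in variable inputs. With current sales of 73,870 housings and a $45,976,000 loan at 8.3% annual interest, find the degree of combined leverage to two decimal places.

2.98

At 73,870 units, contribution = 73,870 × $229.41 = $16,946,516.70.
Operating income = contribution − fixed costs = $16,946,516.70 − $7,452,800 = $9,493,716.70. Interest = $3,816,008.00.
DOL = $16,946,516.70 ÷ $9,493,716.70 = 1.7850; DFL = $9,493,716.70 ÷ $5,677,708.70 = 1.6721.
DCL = DOL × DFL = 1.7850 × 1.6721 = 2.9847.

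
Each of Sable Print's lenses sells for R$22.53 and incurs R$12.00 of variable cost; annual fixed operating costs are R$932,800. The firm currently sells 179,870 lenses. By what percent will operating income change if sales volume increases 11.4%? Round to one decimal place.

+22.5%

Contribution at this volume is 179,870 × R$10.53 = R$1,894,031.10.
Operating income = contribution − fixed costs = R$1,894,031.10 − R$932,800 = R$961,231.10.
DOL = contribution ÷ EBIT = R$1,894,031.10 ÷ R$961,231.10 = 1.9704.
So EBIT moves 1.9704 × (+11.4%) = +22.5%.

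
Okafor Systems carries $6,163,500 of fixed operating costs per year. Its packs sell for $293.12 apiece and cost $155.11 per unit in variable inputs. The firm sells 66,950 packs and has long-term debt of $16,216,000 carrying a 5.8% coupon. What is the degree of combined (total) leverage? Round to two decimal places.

4.33

Contribution at this volume is 66,950 × $138.01 = $9,239,769.50.
EBIT = $9,239,769.50 − $6,163,500 = $3,076,269.50. Interest = $940,528.00, so EBIT − I = $2,135,741.50.
Degree of total leverage = total CM / (EBIT − interest) = $9,239,769.50 / $2,135,741.50 = 4.3263.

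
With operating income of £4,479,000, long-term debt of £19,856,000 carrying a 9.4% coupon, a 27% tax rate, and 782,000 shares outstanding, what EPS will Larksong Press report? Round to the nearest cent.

£2.44

Interest = £1,866,464.00, so EBT = £4,479,000 − £1,866,464.00 = £2,612,536.00.
Net income = £2,612,536.00 × (1 − 0.27) = £1,907,151.28.
EPS = £1,907,151.28 ÷ 782,000 = £2.44.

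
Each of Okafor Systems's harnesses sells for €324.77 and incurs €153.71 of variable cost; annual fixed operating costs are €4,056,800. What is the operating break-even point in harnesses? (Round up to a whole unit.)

Each unit contributes €324.77 − €153.71 = €171.06.
Break-even Q = €4,056,800 / €171.06 = 23,715.66 → 23,716 harnesses.

23,716 harnesses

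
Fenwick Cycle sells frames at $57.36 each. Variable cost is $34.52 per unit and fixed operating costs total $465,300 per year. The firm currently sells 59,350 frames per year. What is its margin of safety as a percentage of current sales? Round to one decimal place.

Unit CM = price − variable cost = $57.36 − $34.52 = $22.84. Break-even units = $465,300 ÷ $22.84 = 20,372.15; break-even revenue = 20,372.15 × $57.36 = $1,168,546.76.
Current sales = 59,350 × $57.36 = $3,404,316.00.
Margin of safety = ($3,404,316.00 − $1,168,546.76) ÷ $3,404,316.00 = 65.7%.

65.7%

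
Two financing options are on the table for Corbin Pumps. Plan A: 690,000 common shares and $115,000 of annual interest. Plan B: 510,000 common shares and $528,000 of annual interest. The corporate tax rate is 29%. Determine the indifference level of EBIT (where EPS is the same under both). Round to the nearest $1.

At indifference, (EBIT − 115,000)(1 − t)/690,000 = (EBIT − 528,000)(1 − t)/510,000.
Cancelling (1 − t) and cross-multiplying: 510,000·(EBIT − 115,000) = 690,000·(EBIT − 528,000).
EBIT × (690,000 − 510,000) = 528,000 × 690,000 − 115,000 × 510,000 = 305,670,000,000, so EBIT = 305,670,000,000 ÷ 180,000 = 1,698,166.67.

$1,698,167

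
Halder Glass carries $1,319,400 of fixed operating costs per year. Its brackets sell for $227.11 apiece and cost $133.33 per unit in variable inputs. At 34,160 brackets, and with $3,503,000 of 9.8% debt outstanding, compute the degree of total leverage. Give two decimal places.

2.08

Total contribution margin = 34,160 × $93.78 = $3,203,524.80.
Operating income = contribution − fixed costs = $3,203,524.80 − $1,319,400 = $1,884,124.80. Interest = $343,294.00, so EBIT − I = $1,540,830.80.
Degree of total leverage = total CM / (EBIT − interest) = $3,203,524.80 / $1,540,830.80 = 2.0791.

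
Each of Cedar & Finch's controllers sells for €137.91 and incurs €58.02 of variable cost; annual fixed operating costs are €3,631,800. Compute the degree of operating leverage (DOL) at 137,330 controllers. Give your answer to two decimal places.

1.49

At 137,330 units, contribution = 137,330 × €79.89 = €10,971,293.70.
Subtracting fixed costs: EBIT = €10,971,293.70 − €3,631,800 = €7,339,493.70.
So DOL = total CM / EBIT = €10,971,293.70 / €7,339,493.70 = 1.4948.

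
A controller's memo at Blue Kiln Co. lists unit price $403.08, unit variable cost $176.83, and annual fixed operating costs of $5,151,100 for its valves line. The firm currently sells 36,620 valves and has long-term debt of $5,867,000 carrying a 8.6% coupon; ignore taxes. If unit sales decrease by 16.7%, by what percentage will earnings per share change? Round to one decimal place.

At 36,620 units, contribution = 36,620 × $226.25 = $8,285,275.00.
EBIT = $8,285,275.00 − $5,151,100 = $3,134,175.00.
Interest = $504,562.00, so EBIT − I = $2,629,613.00.
DCL = total CM / (EBIT − I) = $8,285,275.00 / $2,629,613.00 = 3.1508.
%ΔEPS = DCL × %ΔSales = 3.1508 × -16.7% = -52.6%.

-52.6%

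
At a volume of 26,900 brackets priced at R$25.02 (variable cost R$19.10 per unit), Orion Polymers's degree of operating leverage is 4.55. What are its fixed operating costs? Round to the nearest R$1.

R$124,248

Contribution at this volume is 26,900 × R$5.92 = R$159,248.00.
Since DOL = CM ÷ EBIT, EBIT = R$159,248.00 ÷ 4.55 = R$34,999.56.
Fixed costs = CM − EBIT = R$159,248.00 − R$34,999.56 = R$124,248.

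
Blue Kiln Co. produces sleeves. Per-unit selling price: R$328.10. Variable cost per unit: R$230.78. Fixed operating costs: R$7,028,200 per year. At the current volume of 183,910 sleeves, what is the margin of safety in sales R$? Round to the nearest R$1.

Each unit contributes R$328.10 − R$230.78 = R$97.32. Break-even units = R$7,028,200 ÷ R$97.32 = 72,217.43; break-even revenue = 72,217.43 × R$328.10 = R$23,694,537.81.
Actual sales revenue = 183,910 × R$328.10 = R$60,340,871.00.
Margin of safety = R$60,340,871.00 − R$23,694,537.81 = R$36,646,333.

R$36,646,333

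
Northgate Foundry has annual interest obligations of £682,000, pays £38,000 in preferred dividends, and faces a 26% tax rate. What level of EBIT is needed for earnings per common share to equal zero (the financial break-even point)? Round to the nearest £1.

Grossing the preferred dividend up to pre-tax terms: £38,000 / (1 − 0.26) = £51,351.35.
Financial break-even EBIT = interest + D_p ÷ (1 − t) = £682,000 + £51,351.35 = £733,351.35.

£733,351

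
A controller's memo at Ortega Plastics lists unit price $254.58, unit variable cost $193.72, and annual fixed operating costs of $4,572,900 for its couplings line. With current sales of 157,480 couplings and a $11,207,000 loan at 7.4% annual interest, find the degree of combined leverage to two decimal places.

Contribution at this volume is 157,480 × $60.86 = $9,584,232.80.
Operating income = contribution − fixed costs = $9,584,232.80 − $4,572,900 = $5,011,332.80. Interest = $829,318.00.
DOL = $9,584,232.80 ÷ $5,011,332.80 = 1.9125; DFL = $5,011,332.80 ÷ $4,182,014.80 = 1.1983.
Combined leverage = 1.9125 × 1.1983 = 2.2917.

2.29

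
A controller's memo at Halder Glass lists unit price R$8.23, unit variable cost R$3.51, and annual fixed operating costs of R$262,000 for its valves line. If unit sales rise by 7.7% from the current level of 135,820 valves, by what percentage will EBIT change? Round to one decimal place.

+13.0%

Contribution at this volume is 135,820 × R$4.72 = R$641,070.40.
Operating income = contribution − fixed costs = R$641,070.40 − R$262,000 = R$379,070.40.
So DOL = total CM / EBIT = R$641,070.40 / R$379,070.40 = 1.6912.
So EBIT moves 1.6912 × (+7.7%) = +13.0%.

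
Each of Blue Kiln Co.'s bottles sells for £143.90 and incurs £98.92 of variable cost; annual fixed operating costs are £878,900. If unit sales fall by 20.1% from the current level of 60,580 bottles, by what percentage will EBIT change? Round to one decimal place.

-29.7%

At 60,580 units, contribution = 60,580 × £44.98 = £2,724,888.40.
EBIT = £2,724,888.40 − £878,900 = £1,845,988.40.
DOL = contribution ÷ EBIT = £2,724,888.40 ÷ £1,845,988.40 = 1.4761.
Operating income changes by 1.4761 × -20.1% = -29.7%.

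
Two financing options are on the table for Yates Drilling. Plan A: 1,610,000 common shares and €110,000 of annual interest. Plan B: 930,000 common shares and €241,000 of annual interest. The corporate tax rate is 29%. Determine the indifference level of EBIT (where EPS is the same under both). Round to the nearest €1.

€420,162

Set EPS_A = EPS_B: (EBIT − €110,000)(1 − 0.29) ÷ 1,610,000 = (EBIT − €241,000)(1 − 0.29) ÷ 930,000.
Cancelling (1 − t) and cross-multiplying: 930,000·(EBIT − 110,000) = 1,610,000·(EBIT − 241,000).
EBIT × (1,610,000 − 930,000) = 241,000 × 1,610,000 − 110,000 × 930,000 = 285,710,000,000, so EBIT = 285,710,000,000 ÷ 680,000 = 420,161.76.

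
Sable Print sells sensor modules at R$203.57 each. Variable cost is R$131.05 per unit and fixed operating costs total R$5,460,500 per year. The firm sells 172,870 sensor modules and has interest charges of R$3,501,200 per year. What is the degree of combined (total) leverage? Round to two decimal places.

Total contribution margin = 172,870 × R$72.52 = R$12,536,532.40.
Subtracting fixed costs: EBIT = R$12,536,532.40 − R$5,460,500 = R$7,076,032.40. Interest = R$3,501,200.00.
DOL = R$12,536,532.40 ÷ R$7,076,032.40 = 1.7717; DFL = R$7,076,032.40 ÷ R$3,574,832.40 = 1.9794.
Combined leverage = 1.7717 × 1.9794 = 3.5069.

3.51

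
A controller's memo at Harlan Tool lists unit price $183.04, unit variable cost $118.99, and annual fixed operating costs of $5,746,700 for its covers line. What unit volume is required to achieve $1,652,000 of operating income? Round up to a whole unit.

115,515 covers

Unit CM = price − variable cost = $183.04 − $118.99 = $64.05.
Need Q such that Q × $64.05 − $5,746,700 = $1,652,000, i.e. Q = $7,398,700 / $64.05 = 115,514.44 → 115,515.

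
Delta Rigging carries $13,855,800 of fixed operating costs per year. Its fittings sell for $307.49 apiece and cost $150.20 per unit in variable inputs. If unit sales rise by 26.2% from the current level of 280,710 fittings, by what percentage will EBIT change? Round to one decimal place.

At 280,710 units, contribution = 280,710 × $157.29 = $44,152,875.90.
Operating income = contribution − fixed costs = $44,152,875.90 − $13,855,800 = $30,297,075.90.
So DOL = total CM / EBIT = $44,152,875.90 / $30,297,075.90 = 1.4573.
So EBIT moves 1.4573 × (+26.2%) = +38.2%.

+38.2%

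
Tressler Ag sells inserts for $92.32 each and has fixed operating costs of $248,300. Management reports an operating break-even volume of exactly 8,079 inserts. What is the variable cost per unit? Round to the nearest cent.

Contribution per unit must be FC / Q = $248,300 / 8,079 = $30.7340.
Hence VC = price − CM = $92.32 − $30.7340 = $61.59.

$61.59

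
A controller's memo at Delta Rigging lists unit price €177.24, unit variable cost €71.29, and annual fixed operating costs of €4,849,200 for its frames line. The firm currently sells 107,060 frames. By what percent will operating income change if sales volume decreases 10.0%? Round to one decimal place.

Total contribution margin = 107,060 × €105.95 = €11,343,007.00.
Subtracting fixed costs: EBIT = €11,343,007.00 − €4,849,200 = €6,493,807.00.
Degree of operating leverage = €11,343,007.00 / €6,493,807.00 = 1.7467.
Operating income changes by 1.7467 × -10.0% = -17.5%.

-17.5%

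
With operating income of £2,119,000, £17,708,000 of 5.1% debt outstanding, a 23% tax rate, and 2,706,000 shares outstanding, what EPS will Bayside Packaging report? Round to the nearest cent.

Pre-tax income = £2,119,000 − £903,108.00 = £1,215,892.00.
After tax at 23%: net income = £1,215,892.00 × 0.77 = £936,236.84.
Per share: £936,236.84 / 2,706,000 shares = £0.35.

£0.35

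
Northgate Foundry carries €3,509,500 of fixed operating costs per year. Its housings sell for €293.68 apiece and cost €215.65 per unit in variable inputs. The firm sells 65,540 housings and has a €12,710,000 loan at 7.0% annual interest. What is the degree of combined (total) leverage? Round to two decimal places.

At 65,540 units, contribution = 65,540 × €78.03 = €5,114,086.20.
EBIT = €5,114,086.20 − €3,509,500 = €1,604,586.20. Interest = €889,700.00.
DOL = €5,114,086.20 ÷ €1,604,586.20 = 3.1872; DFL = €1,604,586.20 ÷ €714,886.20 = 2.2445.
Combined leverage = 3.1872 × 2.2445 = 7.1537.

7.15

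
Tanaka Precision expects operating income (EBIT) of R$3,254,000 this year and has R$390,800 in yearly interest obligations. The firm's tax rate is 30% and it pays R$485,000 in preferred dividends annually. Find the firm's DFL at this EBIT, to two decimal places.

1.50

Annual interest charges come to R$390,800.00.
Preferred dividends grossed up pre-tax: R$485,000 / (1 − 0.30) = R$692,857.14.
DFL = EBIT ÷ [EBIT − I − D_p/(1−t)] = R$3,254,000 ÷ [R$3,254,000 − R$390,800.00 − R$692,857.14] = R$3,254,000 ÷ R$2,170,342.86 = 1.4993.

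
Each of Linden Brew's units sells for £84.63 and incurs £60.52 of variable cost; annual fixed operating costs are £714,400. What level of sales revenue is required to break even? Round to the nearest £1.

Contribution margin per unit = £84.63 − £60.52 = £24.11, a CM ratio of £24.11 ÷ £84.63 = 0.2849.
Break-even sales = FC ÷ CM ratio = £714,400 × £84.63 / £24.11 = £2,507,660.

£2,507,660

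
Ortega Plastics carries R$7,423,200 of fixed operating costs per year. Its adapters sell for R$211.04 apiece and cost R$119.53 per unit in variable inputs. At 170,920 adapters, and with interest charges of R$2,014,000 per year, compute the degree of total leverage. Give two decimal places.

2.52

Contribution at this volume is 170,920 × R$91.51 = R$15,640,889.20.
Subtracting fixed costs: EBIT = R$15,640,889.20 − R$7,423,200 = R$8,217,689.20. Interest = R$2,014,000.00.
DOL = R$15,640,889.20 ÷ R$8,217,689.20 = 1.9033; DFL = R$8,217,689.20 ÷ R$6,203,689.20 = 1.3246.
DCL = DOL × DFL = 1.9033 × 1.3246 = 2.5211.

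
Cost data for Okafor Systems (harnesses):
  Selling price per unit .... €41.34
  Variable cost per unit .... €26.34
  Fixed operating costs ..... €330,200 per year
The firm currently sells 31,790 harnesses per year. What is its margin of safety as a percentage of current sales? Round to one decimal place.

30.8%

Unit CM = price − variable cost = €41.34 − €26.34 = €15.00. Break-even units = €330,200 ÷ €15.00 = 22,013.33; break-even revenue = 22,013.33 × €41.34 = €910,031.20.
Actual sales revenue = 31,790 × €41.34 = €1,314,198.60.
Margin of safety = (€1,314,198.60 − €910,031.20) ÷ €1,314,198.60 = 30.8%.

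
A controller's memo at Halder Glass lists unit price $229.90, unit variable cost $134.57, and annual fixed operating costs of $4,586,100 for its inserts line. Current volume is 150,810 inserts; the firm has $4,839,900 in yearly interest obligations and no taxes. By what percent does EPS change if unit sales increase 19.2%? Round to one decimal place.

+55.8%

Contribution at this volume is 150,810 × $95.33 = $14,376,717.30.
Operating income = contribution − fixed costs = $14,376,717.30 − $4,586,100 = $9,790,617.30.
Interest = $4,839,900.00, so EBIT − I = $4,950,717.30.
DCL = total CM / (EBIT − I) = $14,376,717.30 / $4,950,717.30 = 2.9040.
EPS therefore changes by 2.9040 × (+19.2%) = +55.8%.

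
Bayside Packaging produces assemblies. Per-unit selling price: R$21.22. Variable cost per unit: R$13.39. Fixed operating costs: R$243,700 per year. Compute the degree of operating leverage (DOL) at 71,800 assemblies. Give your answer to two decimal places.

At 71,800 units, contribution = 71,800 × R$7.83 = R$562,194.00.
Subtracting fixed costs: EBIT = R$562,194.00 − R$243,700 = R$318,494.00.
DOL = contribution ÷ EBIT = R$562,194.00 ÷ R$318,494.00 = 1.7652.

1.77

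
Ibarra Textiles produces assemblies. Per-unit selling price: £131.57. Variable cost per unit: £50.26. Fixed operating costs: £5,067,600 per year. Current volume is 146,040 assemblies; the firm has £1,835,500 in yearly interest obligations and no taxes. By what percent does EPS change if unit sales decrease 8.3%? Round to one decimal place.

-19.8%

Total contribution margin = 146,040 × £81.31 = £11,874,512.40.
Operating income = contribution − fixed costs = £11,874,512.40 − £5,067,600 = £6,806,912.40.
Interest = £1,835,500.00, so EBIT − I = £4,971,412.40.
Degree of combined leverage = contribution ÷ (EBIT − I) = £11,874,512.40 ÷ £4,971,412.40 = 2.3886.
EPS therefore changes by 2.3886 × (-8.3%) = -19.8%.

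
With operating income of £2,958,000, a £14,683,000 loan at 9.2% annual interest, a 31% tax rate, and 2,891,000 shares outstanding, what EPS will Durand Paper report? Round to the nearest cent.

Pre-tax income = £2,958,000 − £1,350,836.00 = £1,607,164.00.
After tax at 31%: net income = £1,607,164.00 × 0.69 = £1,108,943.16.
EPS = £1,108,943.16 ÷ 2,891,000 = £0.38.

£0.38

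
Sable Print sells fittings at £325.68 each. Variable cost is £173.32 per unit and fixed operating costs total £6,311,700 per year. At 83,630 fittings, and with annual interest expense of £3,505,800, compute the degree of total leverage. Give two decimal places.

At 83,630 units, contribution = 83,630 × £152.36 = £12,741,866.80.
Operating income = contribution − fixed costs = £12,741,866.80 − £6,311,700 = £6,430,166.80. Interest = £3,505,800.00, so EBIT − I = £2,924,366.80.
DCL = contribution ÷ (EBIT − I) = £12,741,866.80 ÷ £2,924,366.80 = 4.3571.

4.36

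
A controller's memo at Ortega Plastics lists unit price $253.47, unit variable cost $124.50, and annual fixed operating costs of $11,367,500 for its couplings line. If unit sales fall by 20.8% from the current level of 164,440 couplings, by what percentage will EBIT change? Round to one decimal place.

At 164,440 units, contribution = 164,440 × $128.97 = $21,207,826.80.
EBIT = $21,207,826.80 − $11,367,500 = $9,840,326.80.
DOL = contribution ÷ EBIT = $21,207,826.80 ÷ $9,840,326.80 = 2.1552.
So EBIT moves 2.1552 × (-20.8%) = -44.8%.

-44.8%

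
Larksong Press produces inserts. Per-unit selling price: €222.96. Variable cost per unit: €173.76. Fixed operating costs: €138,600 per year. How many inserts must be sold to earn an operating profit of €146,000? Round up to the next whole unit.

5,785 inserts

Contribution margin per unit = €222.96 − €173.76 = €49.20.
Need Q such that Q × €49.20 − €138,600 = €146,000, i.e. Q = €284,600 / €49.20 = 5,784.55 → 5,785.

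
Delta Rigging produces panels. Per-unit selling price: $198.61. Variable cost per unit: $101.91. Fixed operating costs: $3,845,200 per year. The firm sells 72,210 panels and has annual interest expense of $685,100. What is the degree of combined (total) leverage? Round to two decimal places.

Contribution at this volume is 72,210 × $96.70 = $6,982,707.00.
Subtracting fixed costs: EBIT = $6,982,707.00 − $3,845,200 = $3,137,507.00. Interest = $685,100.00.
DOL = $6,982,707.00 ÷ $3,137,507.00 = 2.2256; DFL = $3,137,507.00 ÷ $2,452,407.00 = 1.2794.
Combined leverage = 2.2256 × 1.2794 = 2.8474.

2.85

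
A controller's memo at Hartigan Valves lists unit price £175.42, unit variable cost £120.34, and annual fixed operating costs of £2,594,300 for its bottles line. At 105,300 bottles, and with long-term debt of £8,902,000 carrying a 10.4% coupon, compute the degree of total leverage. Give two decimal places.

Contribution at this volume is 105,300 × £55.08 = £5,799,924.00.
Operating income = contribution − fixed costs = £5,799,924.00 − £2,594,300 = £3,205,624.00. Interest = £925,808.00, so EBIT − I = £2,279,816.00.
Degree of total leverage = total CM / (EBIT − interest) = £5,799,924.00 / £2,279,816.00 = 2.5440.

2.54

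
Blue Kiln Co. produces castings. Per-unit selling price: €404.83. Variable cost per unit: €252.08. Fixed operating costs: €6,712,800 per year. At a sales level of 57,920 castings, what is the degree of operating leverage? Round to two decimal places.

Total contribution margin = 57,920 × €152.75 = €8,847,280.00.
EBIT = €8,847,280.00 − €6,712,800 = €2,134,480.00.
Degree of operating leverage = €8,847,280.00 / €2,134,480.00 = 4.1449.

4.14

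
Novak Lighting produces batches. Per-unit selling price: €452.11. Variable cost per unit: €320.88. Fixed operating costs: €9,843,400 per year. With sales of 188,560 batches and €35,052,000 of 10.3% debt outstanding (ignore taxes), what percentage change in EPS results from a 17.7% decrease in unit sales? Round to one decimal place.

-38.8%

Total contribution margin = 188,560 × €131.23 = €24,744,728.80.
Operating income = contribution − fixed costs = €24,744,728.80 − €9,843,400 = €14,901,328.80.
Interest = €3,610,356.00, so EBIT − I = €11,290,972.80.
DCL = total CM / (EBIT − I) = €24,744,728.80 / €11,290,972.80 = 2.1915.
EPS therefore changes by 2.1915 × (-17.7%) = -38.8%.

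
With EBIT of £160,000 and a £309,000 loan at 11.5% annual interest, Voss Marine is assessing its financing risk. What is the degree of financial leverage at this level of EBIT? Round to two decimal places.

1.29

Interest = £35,535.00.
DFL = EBIT ÷ (EBIT − I) = £160,000 ÷ (£160,000 − £35,535.00) = £160,000 ÷ £124,465.00 = 1.2855.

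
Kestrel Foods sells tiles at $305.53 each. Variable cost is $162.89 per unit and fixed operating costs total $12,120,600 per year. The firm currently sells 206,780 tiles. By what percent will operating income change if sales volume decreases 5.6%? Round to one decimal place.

At 206,780 units, contribution = 206,780 × $142.64 = $29,495,099.20.
EBIT = $29,495,099.20 − $12,120,600 = $17,374,499.20.
So DOL = total CM / EBIT = $29,495,099.20 / $17,374,499.20 = 1.6976.
Operating income changes by 1.6976 × -5.6% = -9.5%.

-9.5%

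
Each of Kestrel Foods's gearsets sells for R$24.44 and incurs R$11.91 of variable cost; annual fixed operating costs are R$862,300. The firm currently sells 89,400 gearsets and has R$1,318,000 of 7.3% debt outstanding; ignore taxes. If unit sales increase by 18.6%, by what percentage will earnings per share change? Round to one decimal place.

Contribution at this volume is 89,400 × R$12.53 = R$1,120,182.00.
Subtracting fixed costs: EBIT = R$1,120,182.00 − R$862,300 = R$257,882.00.
After interest of R$96,214.00, pre-tax earnings = R$161,668.00.
Degree of combined leverage = contribution ÷ (EBIT − I) = R$1,120,182.00 ÷ R$161,668.00 = 6.9289.
%ΔEPS = DCL × %ΔSales = 6.9289 × +18.6% = +128.9%.

+128.9%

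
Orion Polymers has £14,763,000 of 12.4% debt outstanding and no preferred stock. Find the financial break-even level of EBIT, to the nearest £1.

Annual interest = 12.4% × £14,763,000 = £1,830,612.00.
Without preferred stock the financial break-even is simply EBIT = interest = £1,830,612.00.

£1,830,612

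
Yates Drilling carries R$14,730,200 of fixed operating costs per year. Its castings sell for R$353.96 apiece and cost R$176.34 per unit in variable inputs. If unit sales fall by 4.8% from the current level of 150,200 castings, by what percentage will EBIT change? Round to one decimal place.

-10.7%

Total contribution margin = 150,200 × R$177.62 = R$26,678,524.00.
EBIT = R$26,678,524.00 − R$14,730,200 = R$11,948,324.00.
Degree of operating leverage = R$26,678,524.00 / R$11,948,324.00 = 2.2328.
%ΔEBIT = DOL × %ΔSales = 2.2328 × -4.8% = -10.7%.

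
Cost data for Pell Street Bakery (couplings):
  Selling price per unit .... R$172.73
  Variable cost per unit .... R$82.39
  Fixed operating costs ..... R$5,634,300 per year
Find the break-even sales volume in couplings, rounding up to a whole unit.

62,368 couplings

Contribution margin per unit = R$172.73 − R$82.39 = R$90.34.
Break-even volume = fixed costs ÷ CM per unit = R$5,634,300 ÷ R$90.34 = 62,367.72, so 62,368 couplings.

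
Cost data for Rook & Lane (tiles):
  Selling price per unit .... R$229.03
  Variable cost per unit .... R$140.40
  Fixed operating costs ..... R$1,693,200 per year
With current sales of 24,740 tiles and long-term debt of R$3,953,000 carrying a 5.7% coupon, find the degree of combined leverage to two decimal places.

Contribution at this volume is 24,740 × R$88.63 = R$2,192,706.20.
Operating income = contribution − fixed costs = R$2,192,706.20 − R$1,693,200 = R$499,506.20. Interest = R$225,321.00.
DOL = R$2,192,706.20 ÷ R$499,506.20 = 4.3897; DFL = R$499,506.20 ÷ R$274,185.20 = 1.8218.
DCL = DOL × DFL = 4.3897 × 1.8218 = 7.9972.

8.00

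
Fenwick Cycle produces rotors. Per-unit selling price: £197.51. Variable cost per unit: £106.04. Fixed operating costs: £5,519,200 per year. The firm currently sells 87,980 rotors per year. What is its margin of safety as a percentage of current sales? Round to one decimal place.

Each unit contributes £197.51 − £106.04 = £91.47. Break-even units = £5,519,200 ÷ £91.47 = 60,338.91; break-even revenue = 60,338.91 × £197.51 = £11,917,537.90.
Current sales = 87,980 × £197.51 = £17,376,929.80.
Margin of safety = (£17,376,929.80 − £11,917,537.90) ÷ £17,376,929.80 = 31.4%.

31.4%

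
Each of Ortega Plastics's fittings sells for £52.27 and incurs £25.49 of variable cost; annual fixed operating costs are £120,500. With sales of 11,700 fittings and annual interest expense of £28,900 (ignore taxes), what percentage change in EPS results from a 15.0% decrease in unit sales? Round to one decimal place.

Total contribution margin = 11,700 × £26.78 = £313,326.00.
Subtracting fixed costs: EBIT = £313,326.00 − £120,500 = £192,826.00.
Interest = £28,900.00, so EBIT − I = £163,926.00.
Degree of combined leverage = contribution ÷ (EBIT − I) = £313,326.00 ÷ £163,926.00 = 1.9114.
EPS therefore changes by 1.9114 × (-15.0%) = -28.7%.

-28.7%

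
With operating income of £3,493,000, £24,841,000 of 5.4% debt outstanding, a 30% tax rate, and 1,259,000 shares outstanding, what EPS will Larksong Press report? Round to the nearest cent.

Interest = £1,341,414.00, so EBT = £3,493,000 − £1,341,414.00 = £2,151,586.00.
Net income = £2,151,586.00 × (1 − 0.30) = £1,506,110.20.
Per share: £1,506,110.20 / 1,259,000 shares = £1.20.

£1.20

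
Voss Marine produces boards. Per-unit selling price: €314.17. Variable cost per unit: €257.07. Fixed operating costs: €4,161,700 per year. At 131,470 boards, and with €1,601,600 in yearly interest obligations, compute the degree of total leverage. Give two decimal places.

Total contribution margin = 131,470 × €57.10 = €7,506,937.00.
Operating income = contribution − fixed costs = €7,506,937.00 − €4,161,700 = €3,345,237.00. Interest = €1,601,600.00.
DOL = €7,506,937.00 ÷ €3,345,237.00 = 2.2441; DFL = €3,345,237.00 ÷ €1,743,637.00 = 1.9185.
DCL = DOL × DFL = 2.2441 × 1.9185 = 4.3053.

4.31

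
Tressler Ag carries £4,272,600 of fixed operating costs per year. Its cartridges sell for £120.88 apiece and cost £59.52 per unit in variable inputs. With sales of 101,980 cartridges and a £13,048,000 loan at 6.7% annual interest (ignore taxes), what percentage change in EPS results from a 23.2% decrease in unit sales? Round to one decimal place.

Contribution at this volume is 101,980 × £61.36 = £6,257,492.80.
Subtracting fixed costs: EBIT = £6,257,492.80 − £4,272,600 = £1,984,892.80.
Interest = £874,216.00, so EBIT − I = £1,110,676.80.
DCL = total CM / (EBIT − I) = £6,257,492.80 / £1,110,676.80 = 5.6339.
EPS therefore changes by 5.6339 × (-23.2%) = -130.7%.

-130.7%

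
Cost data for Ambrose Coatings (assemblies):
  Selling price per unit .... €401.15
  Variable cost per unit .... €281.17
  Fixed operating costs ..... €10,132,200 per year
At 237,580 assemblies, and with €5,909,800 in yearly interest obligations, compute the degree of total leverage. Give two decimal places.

2.29

Total contribution margin = 237,580 × €119.98 = €28,504,848.40.
Subtracting fixed costs: EBIT = €28,504,848.40 − €10,132,200 = €18,372,648.40. Interest = €5,909,800.00, so EBIT − I = €12,462,848.40.
Degree of total leverage = total CM / (EBIT − interest) = €28,504,848.40 / €12,462,848.40 = 2.2872.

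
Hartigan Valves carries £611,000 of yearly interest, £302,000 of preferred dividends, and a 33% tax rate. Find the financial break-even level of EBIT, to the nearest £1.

Preferred dividends are paid after tax, so their pre-tax equivalent is £302,000 ÷ (1 − 0.33) = £450,746.27.
Financial break-even EBIT = interest + D_p ÷ (1 − t) = £611,000 + £450,746.27 = £1,061,746.27.

£1,061,746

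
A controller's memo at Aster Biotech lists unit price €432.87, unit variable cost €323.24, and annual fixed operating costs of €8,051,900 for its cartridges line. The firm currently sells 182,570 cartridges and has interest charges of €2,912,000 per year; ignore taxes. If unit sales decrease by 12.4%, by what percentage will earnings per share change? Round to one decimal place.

Contribution at this volume is 182,570 × €109.63 = €20,015,149.10.
Operating income = contribution − fixed costs = €20,015,149.10 − €8,051,900 = €11,963,249.10.
After interest of €2,912,000.00, pre-tax earnings = €9,051,249.10.
DCL = total CM / (EBIT − I) = €20,015,149.10 / €9,051,249.10 = 2.2113.
%ΔEPS = DCL × %ΔSales = 2.2113 × -12.4% = -27.4%.

-27.4%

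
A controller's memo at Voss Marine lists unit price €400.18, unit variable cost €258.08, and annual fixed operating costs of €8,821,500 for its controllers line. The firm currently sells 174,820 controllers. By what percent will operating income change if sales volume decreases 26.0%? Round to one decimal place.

Contribution at this volume is 174,820 × €142.10 = €24,841,922.00.
Subtracting fixed costs: EBIT = €24,841,922.00 − €8,821,500 = €16,020,422.00.
DOL = contribution ÷ EBIT = €24,841,922.00 ÷ €16,020,422.00 = 1.5506.
Operating income changes by 1.5506 × -26.0% = -40.3%.

-40.3%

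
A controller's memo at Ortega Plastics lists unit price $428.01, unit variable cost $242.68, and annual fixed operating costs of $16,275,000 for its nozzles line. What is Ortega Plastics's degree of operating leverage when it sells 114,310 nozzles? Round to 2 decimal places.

At 114,310 units, contribution = 114,310 × $185.33 = $21,185,072.30.
Subtracting fixed costs: EBIT = $21,185,072.30 − $16,275,000 = $4,910,072.30.
So DOL = total CM / EBIT = $21,185,072.30 / $4,910,072.30 = 4.3146.

4.31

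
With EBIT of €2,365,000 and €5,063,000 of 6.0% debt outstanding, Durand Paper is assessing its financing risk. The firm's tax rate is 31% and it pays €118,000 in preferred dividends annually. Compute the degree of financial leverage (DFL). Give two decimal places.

Annual interest charges come to €303,780.00.
Pre-tax preferred-dividend burden = €118,000 ÷ (1 − 0.31) = €171,014.49.
DFL = EBIT ÷ [EBIT − I − D_p/(1−t)] = €2,365,000 ÷ [€2,365,000 − €303,780.00 − €171,014.49] = €2,365,000 ÷ €1,890,205.51 = 1.2512.

1.25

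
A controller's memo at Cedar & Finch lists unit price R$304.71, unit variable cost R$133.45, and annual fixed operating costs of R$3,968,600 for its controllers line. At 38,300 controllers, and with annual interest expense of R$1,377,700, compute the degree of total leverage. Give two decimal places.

5.41

Contribution at this volume is 38,300 × R$171.26 = R$6,559,258.00.
EBIT = R$6,559,258.00 − R$3,968,600 = R$2,590,658.00. Interest = R$1,377,700.00, so EBIT − I = R$1,212,958.00.
DCL = contribution ÷ (EBIT − I) = R$6,559,258.00 ÷ R$1,212,958.00 = 5.4077.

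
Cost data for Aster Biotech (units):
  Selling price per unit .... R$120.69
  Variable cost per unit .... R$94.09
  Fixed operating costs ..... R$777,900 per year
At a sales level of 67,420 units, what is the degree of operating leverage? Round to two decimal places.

Contribution at this volume is 67,420 × R$26.60 = R$1,793,372.00.
Operating income = contribution − fixed costs = R$1,793,372.00 − R$777,900 = R$1,015,472.00.
DOL = contribution ÷ EBIT = R$1,793,372.00 ÷ R$1,015,472.00 = 1.7660.

1.77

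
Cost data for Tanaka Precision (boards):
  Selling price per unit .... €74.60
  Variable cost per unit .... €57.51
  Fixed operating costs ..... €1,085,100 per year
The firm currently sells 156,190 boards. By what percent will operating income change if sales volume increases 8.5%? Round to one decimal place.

Total contribution margin = 156,190 × €17.09 = €2,669,287.10.
EBIT = €2,669,287.10 − €1,085,100 = €1,584,187.10.
DOL = contribution ÷ EBIT = €2,669,287.10 ÷ €1,584,187.10 = 1.6850.
%ΔEBIT = DOL × %ΔSales = 1.6850 × +8.5% = +14.3%.

+14.3%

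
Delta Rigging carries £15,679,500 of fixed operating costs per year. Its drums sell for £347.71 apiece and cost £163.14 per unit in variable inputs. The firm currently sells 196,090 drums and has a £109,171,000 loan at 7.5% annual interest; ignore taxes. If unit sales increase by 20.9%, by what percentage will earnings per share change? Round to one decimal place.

+61.4%

Total contribution margin = 196,090 × £184.57 = £36,192,331.30.
EBIT = £36,192,331.30 − £15,679,500 = £20,512,831.30.
Interest = £8,187,825.00, so EBIT − I = £12,325,006.30.
DCL = total CM / (EBIT − I) = £36,192,331.30 / £12,325,006.30 = 2.9365.
%ΔEPS = DCL × %ΔSales = 2.9365 × +20.9% = +61.4%.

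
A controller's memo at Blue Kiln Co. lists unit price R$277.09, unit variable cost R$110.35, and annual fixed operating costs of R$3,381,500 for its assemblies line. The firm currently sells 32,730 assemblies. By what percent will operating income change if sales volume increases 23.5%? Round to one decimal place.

Contribution at this volume is 32,730 × R$166.74 = R$5,457,400.20.
EBIT = R$5,457,400.20 − R$3,381,500 = R$2,075,900.20.
Degree of operating leverage = R$5,457,400.20 / R$2,075,900.20 = 2.6289.
Operating income changes by 2.6289 × +23.5% = +61.8%.

+61.8%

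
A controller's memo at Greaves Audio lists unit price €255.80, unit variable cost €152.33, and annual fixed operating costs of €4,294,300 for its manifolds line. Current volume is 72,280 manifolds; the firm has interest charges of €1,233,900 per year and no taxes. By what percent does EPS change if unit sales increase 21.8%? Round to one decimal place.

Contribution at this volume is 72,280 × €103.47 = €7,478,811.60.
Operating income = contribution − fixed costs = €7,478,811.60 − €4,294,300 = €3,184,511.60.
Interest = €1,233,900.00, so EBIT − I = €1,950,611.60.
Degree of combined leverage = contribution ÷ (EBIT − I) = €7,478,811.60 ÷ €1,950,611.60 = 3.8341.
%ΔEPS = DCL × %ΔSales = 3.8341 × +21.8% = +83.6%.

+83.6%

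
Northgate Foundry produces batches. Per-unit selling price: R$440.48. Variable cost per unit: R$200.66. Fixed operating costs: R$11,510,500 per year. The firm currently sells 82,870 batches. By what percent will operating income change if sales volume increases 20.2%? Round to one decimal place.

Contribution at this volume is 82,870 × R$239.82 = R$19,873,883.40.
EBIT = R$19,873,883.40 − R$11,510,500 = R$8,363,383.40.
So DOL = total CM / EBIT = R$19,873,883.40 / R$8,363,383.40 = 2.3763.
So EBIT moves 2.3763 × (+20.2%) = +48.0%.

+48.0%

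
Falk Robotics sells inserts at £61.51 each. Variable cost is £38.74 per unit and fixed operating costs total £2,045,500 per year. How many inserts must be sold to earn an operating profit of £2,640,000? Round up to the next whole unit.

205,776 inserts

Unit CM = price − variable cost = £61.51 − £38.74 = £22.77.
Required volume = (fixed costs + target profit) ÷ CM = (£2,045,500 + £2,640,000) ÷ £22.77 = 205,775.14, so 205,776 inserts.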